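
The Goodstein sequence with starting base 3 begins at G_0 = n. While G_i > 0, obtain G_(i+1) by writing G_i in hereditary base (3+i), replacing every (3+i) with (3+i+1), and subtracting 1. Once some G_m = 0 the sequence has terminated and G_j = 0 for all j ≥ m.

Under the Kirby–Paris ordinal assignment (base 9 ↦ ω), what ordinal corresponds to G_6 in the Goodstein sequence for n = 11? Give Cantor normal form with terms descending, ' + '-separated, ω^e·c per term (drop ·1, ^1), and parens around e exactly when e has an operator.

(0) 11|_3 = 3^2 + 2 ↦ 4^2 + 2|_4 = 18 ⇒ 17
(1) 17|_4 = 4^2 + 1 ↦ 5^2 + 1|_5 = 26 ⇒ 25
(2) 25|_5 = 5^2 ↦ 6^2|_6 = 36 ⇒ 35
(3) 35|_6 = 5·6 + 5 ↦ 5·7 + 5|_7 = 40 ⇒ 39
(4) 39|_7 = 5·7 + 4 ↦ 5·8 + 4|_8 = 44 ⇒ 43
(5) 43|_8 = 5·8 + 3 ↦ 5·9 + 3|_9 = 48 ⇒ 47

ω·5 + 2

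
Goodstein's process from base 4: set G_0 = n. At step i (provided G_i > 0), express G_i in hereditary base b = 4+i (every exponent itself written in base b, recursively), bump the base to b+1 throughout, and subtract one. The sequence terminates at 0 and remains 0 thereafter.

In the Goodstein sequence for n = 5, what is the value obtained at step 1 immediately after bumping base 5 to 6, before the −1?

6

i=0: 5 = 4 + 1 (b=4); 4→5: 5 + 1 = 6; 6−1 = 5
i=1: 5 = 5 (b=5); 5→6: 6 = 6; 6−1 = 5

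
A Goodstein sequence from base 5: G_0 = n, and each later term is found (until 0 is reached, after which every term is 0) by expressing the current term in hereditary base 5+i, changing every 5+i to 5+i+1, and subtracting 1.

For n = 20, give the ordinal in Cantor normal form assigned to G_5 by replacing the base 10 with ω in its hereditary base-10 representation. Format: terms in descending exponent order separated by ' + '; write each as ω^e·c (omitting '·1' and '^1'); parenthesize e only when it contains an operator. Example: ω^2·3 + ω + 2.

i=0: 20 = 4·5 (b=5); 5→6: 4·6 = 24; 24−1 = 23
i=1: 23 = 3·6 + 5 (b=6); 6→7: 3·7 + 5 = 26; 26−1 = 25
i=2: 25 = 3·7 + 4 (b=7); 7→8: 3·8 + 4 = 28; 28−1 = 27
i=3: 27 = 3·8 + 3 (b=8); 8→9: 3·9 + 3 = 30; 30−1 = 29
i=4: 29 = 3·9 + 2 (b=9); 9→10: 3·10 + 2 = 32; 32−1 = 31
i=5: 31 = 3·10 + 1 (b=10); 10→11: 3·11 + 1 = 34; 34−1 = 33

ω·3 + 1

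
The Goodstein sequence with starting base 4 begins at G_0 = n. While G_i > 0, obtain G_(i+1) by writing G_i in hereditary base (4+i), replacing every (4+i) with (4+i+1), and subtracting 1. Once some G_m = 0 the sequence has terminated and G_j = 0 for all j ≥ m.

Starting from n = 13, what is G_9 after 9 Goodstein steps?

step 0: 13 = 3·4 + 1; sub 5 for 4: 3·5 + 1; = 16; G_1 = 16−1 = 15
step 1: 15 = 3·5; sub 6 for 5: 3·6; = 18; G_2 = 18−1 = 17
step 2: 17 = 2·6 + 5; sub 7 for 6: 2·7 + 5; = 19; G_3 = 19−1 = 18
step 3: 18 = 2·7 + 4; sub 8 for 7: 2·8 + 4; = 20; G_4 = 20−1 = 19
step 4: 19 = 2·8 + 3; sub 9 for 8: 2·9 + 3; = 21; G_5 = 21−1 = 20
step 5: 20 = 2·9 + 2; sub 10 for 9: 2·10 + 2; = 22; G_6 = 22−1 = 21
step 6: 21 = 2·10 + 1; sub 11 for 10: 2·11 + 1; = 23; G_7 = 23−1 = 22
step 7: 22 = 2·11; sub 12 for 11: 2·12; = 24; G_8 = 24−1 = 23
step 8: 23 = 12 + 11; sub 13 for 12: 13 + 11; = 24; G_9 = 24−1 = 23

23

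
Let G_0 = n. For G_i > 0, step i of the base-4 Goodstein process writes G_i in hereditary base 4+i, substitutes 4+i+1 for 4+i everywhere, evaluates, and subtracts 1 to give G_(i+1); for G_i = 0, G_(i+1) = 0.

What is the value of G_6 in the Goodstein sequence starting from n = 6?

3

G_0 = 6. HB_4(6) = 4 + 2. Bump = 7. G_1 = 6.
G_1 = 6. HB_5(6) = 5 + 1. Bump = 7. G_2 = 6.
G_2 = 6. HB_6(6) = 6. Bump = 7. G_3 = 6.
G_3 = 6. HB_7(6) = 6. Bump = 6. G_4 = 5.
G_4 = 5. HB_8(5) = 5. Bump = 5. G_5 = 4.
G_5 = 4. HB_9(4) = 4. Bump = 4. G_6 = 3.
G_6 = 3. HB_10(3) = 3. Bump = 3. G_7 = 2.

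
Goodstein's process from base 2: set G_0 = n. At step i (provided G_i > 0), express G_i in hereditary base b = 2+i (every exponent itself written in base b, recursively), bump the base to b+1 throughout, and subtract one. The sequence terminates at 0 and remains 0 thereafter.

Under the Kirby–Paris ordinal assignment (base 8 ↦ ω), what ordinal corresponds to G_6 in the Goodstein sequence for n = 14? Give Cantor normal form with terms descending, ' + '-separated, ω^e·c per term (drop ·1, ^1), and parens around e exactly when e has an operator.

14 —HB2→ 2^(2 + 1) + 2^2 + 2 —bump→ 3^(3 + 1) + 3^3 + 3 = 111 —(−1)→ 110
110 —HB3→ 3^(3 + 1) + 3^3 + 2 —bump→ 4^(4 + 1) + 4^4 + 2 = 1282 —(−1)→ 1281
1281 —HB4→ 4^(4 + 1) + 4^4 + 1 —bump→ 5^(5 + 1) + 5^5 + 1 = 18751 —(−1)→ 18750
18750 —HB5→ 5^(5 + 1) + 5^5 —bump→ 6^(6 + 1) + 6^6 = 326592 —(−1)→ 326591
326591 —HB6→ 6^(6 + 1) + 5·6^5 + 5·6^4 + 5·6^3 + 5·6^2 + 5·6 + 5 —bump→ 7^(7 + 1) + 5·7^5 + 5·7^4 + 5·7^3 + 5·7^2 + 5·7 + 5 = 5862841 —(−1)→ 5862840
5862840 —HB7→ 7^(7 + 1) + 5·7^5 + 5·7^4 + 5·7^3 + 5·7^2 + 5·7 + 4 —bump→ 8^(8 + 1) + 5·8^5 + 5·8^4 + 5·8^3 + 5·8^2 + 5·8 + 4 = 134404972 —(−1)→ 134404971

ω^(ω + 1) + ω^5·5 + ω^4·5 + ω^3·5 + ω^2·5 + ω·5 + 3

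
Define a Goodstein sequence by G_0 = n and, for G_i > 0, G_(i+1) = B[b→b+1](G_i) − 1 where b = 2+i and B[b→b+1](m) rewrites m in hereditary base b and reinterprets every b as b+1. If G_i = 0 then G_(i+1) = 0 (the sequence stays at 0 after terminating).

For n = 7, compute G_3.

3127

step 0: 7 = 2^2 + 2 + 1; sub 3 for 2: 3^3 + 3 + 1; = 31; G_1 = 31−1 = 30
step 1: 30 = 3^3 + 3; sub 4 for 3: 4^4 + 4; = 260; G_2 = 260−1 = 259
step 2: 259 = 4^4 + 3; sub 5 for 4: 5^5 + 3; = 3128; G_3 = 3128−1 = 3127
step 3: 3127 = 5^5 + 2; sub 6 for 5: 6^6 + 2; = 46658; G_4 = 46658−1 = 46657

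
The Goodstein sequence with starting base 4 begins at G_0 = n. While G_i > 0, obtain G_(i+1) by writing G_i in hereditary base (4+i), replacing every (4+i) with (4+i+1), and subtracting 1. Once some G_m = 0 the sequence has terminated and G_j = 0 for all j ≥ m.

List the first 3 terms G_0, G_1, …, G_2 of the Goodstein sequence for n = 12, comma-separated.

12, 14, 15

(0) 12|_4 = 3·4 ↦ 3·5|_5 = 15 ⇒ 14
(1) 14|_5 = 2·5 + 4 ↦ 2·6 + 4|_6 = 16 ⇒ 15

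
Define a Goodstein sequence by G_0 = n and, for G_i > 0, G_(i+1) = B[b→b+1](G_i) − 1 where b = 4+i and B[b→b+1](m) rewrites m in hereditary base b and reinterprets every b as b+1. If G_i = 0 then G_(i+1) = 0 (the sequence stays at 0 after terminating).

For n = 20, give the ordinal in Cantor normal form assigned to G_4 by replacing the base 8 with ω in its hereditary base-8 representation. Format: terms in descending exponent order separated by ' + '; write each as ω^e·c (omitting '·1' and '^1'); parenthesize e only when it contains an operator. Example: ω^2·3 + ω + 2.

ω^2 + 1

[0] 20 ≡ 4^2 + 4 (base 4). Lift 5: 30. −1: 29.
[1] 29 ≡ 5^2 + 4 (base 5). Lift 6: 40. −1: 39.
[2] 39 ≡ 6^2 + 3 (base 6). Lift 7: 52. −1: 51.
[3] 51 ≡ 7^2 + 2 (base 7). Lift 8: 66. −1: 65.
[4] 65 ≡ 8^2 + 1 (base 8). Lift 9: 82. −1: 81.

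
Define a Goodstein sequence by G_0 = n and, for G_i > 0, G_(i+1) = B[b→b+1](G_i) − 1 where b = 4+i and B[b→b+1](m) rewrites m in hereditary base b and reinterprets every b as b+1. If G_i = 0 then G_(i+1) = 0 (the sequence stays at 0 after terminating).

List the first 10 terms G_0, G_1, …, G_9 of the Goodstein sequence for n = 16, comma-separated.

16, 24, 27, 30, 33, 36, 39, 41, 43, 45

G_0 = 16. HB_4(16) = 4^2. Bump = 25. G_1 = 24.
G_1 = 24. HB_5(24) = 4·5 + 4. Bump = 28. G_2 = 27.
G_2 = 27. HB_6(27) = 4·6 + 3. Bump = 31. G_3 = 30.
G_3 = 30. HB_7(30) = 4·7 + 2. Bump = 34. G_4 = 33.
G_4 = 33. HB_8(33) = 4·8 + 1. Bump = 37. G_5 = 36.
G_5 = 36. HB_9(36) = 4·9. Bump = 40. G_6 = 39.
G_6 = 39. HB_10(39) = 3·10 + 9. Bump = 42. G_7 = 41.
G_7 = 41. HB_11(41) = 3·11 + 8. Bump = 44. G_8 = 43.
G_8 = 43. HB_12(43) = 3·12 + 7. Bump = 46. G_9 = 45.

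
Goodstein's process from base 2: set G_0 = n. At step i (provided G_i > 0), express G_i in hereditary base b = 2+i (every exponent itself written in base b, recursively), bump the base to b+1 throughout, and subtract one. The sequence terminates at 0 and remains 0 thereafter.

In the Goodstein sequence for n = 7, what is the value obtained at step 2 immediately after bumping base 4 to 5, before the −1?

3128

step 0: 7 = 2^2 + 2 + 1; sub 3 for 2: 3^3 + 3 + 1; = 31; G_1 = 31−1 = 30
step 1: 30 = 3^3 + 3; sub 4 for 3: 4^4 + 4; = 260; G_2 = 260−1 = 259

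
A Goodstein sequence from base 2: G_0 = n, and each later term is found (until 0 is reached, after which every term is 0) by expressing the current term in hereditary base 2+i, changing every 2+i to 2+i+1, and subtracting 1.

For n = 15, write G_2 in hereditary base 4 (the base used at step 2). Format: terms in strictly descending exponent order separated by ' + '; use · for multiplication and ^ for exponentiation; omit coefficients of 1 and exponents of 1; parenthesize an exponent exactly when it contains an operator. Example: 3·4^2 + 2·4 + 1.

4^(4 + 1) + 4^4 + 3

15 —HB2→ 2^(2 + 1) + 2^2 + 2 + 1 —bump→ 3^(3 + 1) + 3^3 + 3 + 1 = 112 —(−1)→ 111
111 —HB3→ 3^(3 + 1) + 3^3 + 3 —bump→ 4^(4 + 1) + 4^4 + 4 = 1284 —(−1)→ 1283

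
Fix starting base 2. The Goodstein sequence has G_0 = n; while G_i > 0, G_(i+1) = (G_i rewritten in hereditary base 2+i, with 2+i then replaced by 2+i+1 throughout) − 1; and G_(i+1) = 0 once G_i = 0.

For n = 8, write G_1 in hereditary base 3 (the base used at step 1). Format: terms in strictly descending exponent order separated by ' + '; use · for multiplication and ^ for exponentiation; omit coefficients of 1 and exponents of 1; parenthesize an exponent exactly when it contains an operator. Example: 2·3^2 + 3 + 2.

2·3^3 + 2·3^2 + 2·3 + 2

8 —HB2→ 2^(2 + 1) —bump→ 3^(3 + 1) = 81 —(−1)→ 80
80 —HB3→ 2·3^3 + 2·3^2 + 2·3 + 2 —bump→ 2·4^4 + 2·4^2 + 2·4 + 2 = 554 —(−1)→ 553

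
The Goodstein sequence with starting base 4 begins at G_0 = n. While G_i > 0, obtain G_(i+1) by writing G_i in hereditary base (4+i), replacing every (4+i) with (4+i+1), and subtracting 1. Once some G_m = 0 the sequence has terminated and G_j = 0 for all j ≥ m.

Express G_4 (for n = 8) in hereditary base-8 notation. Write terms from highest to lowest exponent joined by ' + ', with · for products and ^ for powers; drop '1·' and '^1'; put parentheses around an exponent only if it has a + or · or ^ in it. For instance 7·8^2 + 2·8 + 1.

8 + 1

step 0: 8 = 2·4; sub 5 for 4: 2·5; = 10; G_1 = 10−1 = 9
step 1: 9 = 5 + 4; sub 6 for 5: 6 + 4; = 10; G_2 = 10−1 = 9
step 2: 9 = 6 + 3; sub 7 for 6: 7 + 3; = 10; G_3 = 10−1 = 9
step 3: 9 = 7 + 2; sub 8 for 7: 8 + 2; = 10; G_4 = 10−1 = 9
step 4: 9 = 8 + 1; sub 9 for 8: 9 + 1; = 10; G_5 = 10−1 = 9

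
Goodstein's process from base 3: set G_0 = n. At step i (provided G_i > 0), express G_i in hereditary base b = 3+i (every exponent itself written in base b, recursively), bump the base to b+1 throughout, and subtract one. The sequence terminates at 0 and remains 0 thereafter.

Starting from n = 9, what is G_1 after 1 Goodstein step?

15

i=0: 9 = 3^2 (b=3); 3→4: 4^2 = 16; 16−1 = 15
i=1: 15 = 3·4 + 3 (b=4); 4→5: 3·5 + 3 = 18; 18−1 = 17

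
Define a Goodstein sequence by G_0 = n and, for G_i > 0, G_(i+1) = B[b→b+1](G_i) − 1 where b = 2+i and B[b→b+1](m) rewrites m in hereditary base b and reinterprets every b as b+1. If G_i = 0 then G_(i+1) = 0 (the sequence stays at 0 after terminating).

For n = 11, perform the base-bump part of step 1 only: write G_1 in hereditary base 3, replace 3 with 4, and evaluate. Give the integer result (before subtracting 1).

1028

11 —HB2→ 2^(2 + 1) + 2 + 1 —bump→ 3^(3 + 1) + 3 + 1 = 85 —(−1)→ 84
84 —HB3→ 3^(3 + 1) + 3 —bump→ 4^(4 + 1) + 4 = 1028 —(−1)→ 1027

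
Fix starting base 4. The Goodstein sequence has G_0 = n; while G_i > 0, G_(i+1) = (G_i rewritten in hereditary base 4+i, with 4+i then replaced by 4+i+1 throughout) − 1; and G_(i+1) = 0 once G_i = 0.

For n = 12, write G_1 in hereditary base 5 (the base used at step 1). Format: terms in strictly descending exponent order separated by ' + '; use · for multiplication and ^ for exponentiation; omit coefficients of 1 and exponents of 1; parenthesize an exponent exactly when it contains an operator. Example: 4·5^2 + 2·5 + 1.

2·5 + 4

(0) 12|_4 = 3·4 ↦ 3·5|_5 = 15 ⇒ 14
(1) 14|_5 = 2·5 + 4 ↦ 2·6 + 4|_6 = 16 ⇒ 15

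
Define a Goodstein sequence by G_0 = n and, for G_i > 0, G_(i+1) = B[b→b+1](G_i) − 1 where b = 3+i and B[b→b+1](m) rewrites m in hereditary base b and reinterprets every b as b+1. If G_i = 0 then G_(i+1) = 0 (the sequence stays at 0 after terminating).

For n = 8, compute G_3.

11

(0) 8|_3 = 2·3 + 2 ↦ 2·4 + 2|_4 = 10 ⇒ 9
(1) 9|_4 = 2·4 + 1 ↦ 2·5 + 1|_5 = 11 ⇒ 10
(2) 10|_5 = 2·5 ↦ 2·6|_6 = 12 ⇒ 11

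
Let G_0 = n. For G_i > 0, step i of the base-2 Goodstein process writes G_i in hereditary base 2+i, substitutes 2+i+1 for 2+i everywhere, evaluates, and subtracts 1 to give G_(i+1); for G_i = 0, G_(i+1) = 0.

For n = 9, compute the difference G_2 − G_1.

(0) 9|_2 = 2^(2 + 1) + 1 ↦ 3^(3 + 1) + 1|_3 = 82 ⇒ 81
(1) 81|_3 = 3^(3 + 1) ↦ 4^(4 + 1)|_4 = 1024 ⇒ 1023

942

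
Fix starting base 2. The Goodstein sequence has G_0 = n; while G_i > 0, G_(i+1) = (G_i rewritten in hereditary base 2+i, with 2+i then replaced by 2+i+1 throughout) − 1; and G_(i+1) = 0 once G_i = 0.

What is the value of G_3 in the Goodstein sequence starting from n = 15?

i=0: 15 = 2^(2 + 1) + 2^2 + 2 + 1 (b=2); 2→3: 3^(3 + 1) + 3^3 + 3 + 1 = 112; 112−1 = 111
i=1: 111 = 3^(3 + 1) + 3^3 + 3 (b=3); 3→4: 4^(4 + 1) + 4^4 + 4 = 1284; 1284−1 = 1283
i=2: 1283 = 4^(4 + 1) + 4^4 + 3 (b=4); 4→5: 5^(5 + 1) + 5^5 + 3 = 18753; 18753−1 = 18752
i=3: 18752 = 5^(5 + 1) + 5^5 + 2 (b=5); 5→6: 6^(6 + 1) + 6^6 + 2 = 326594; 326594−1 = 326593

18752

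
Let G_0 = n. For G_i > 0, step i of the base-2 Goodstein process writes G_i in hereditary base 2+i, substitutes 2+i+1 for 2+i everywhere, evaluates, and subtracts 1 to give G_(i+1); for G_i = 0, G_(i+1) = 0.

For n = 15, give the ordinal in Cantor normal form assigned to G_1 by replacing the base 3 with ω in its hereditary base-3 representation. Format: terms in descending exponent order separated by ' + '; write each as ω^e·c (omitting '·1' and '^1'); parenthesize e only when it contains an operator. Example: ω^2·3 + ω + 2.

[0] 15 ≡ 2^(2 + 1) + 2^2 + 2 + 1 (base 2). Lift 3: 112. −1: 111.
[1] 111 ≡ 3^(3 + 1) + 3^3 + 3 (base 3). Lift 4: 1284. −1: 1283.

ω^(ω + 1) + ω^ω + ω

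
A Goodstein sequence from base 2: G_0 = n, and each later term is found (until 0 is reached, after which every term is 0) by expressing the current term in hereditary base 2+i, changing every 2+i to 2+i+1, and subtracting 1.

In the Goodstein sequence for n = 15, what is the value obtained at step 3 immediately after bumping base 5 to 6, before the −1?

326594

(0) 15|_2 = 2^(2 + 1) + 2^2 + 2 + 1 ↦ 3^(3 + 1) + 3^3 + 3 + 1|_3 = 112 ⇒ 111
(1) 111|_3 = 3^(3 + 1) + 3^3 + 3 ↦ 4^(4 + 1) + 4^4 + 4|_4 = 1284 ⇒ 1283
(2) 1283|_4 = 4^(4 + 1) + 4^4 + 3 ↦ 5^(5 + 1) + 5^5 + 3|_5 = 18753 ⇒ 18752
(3) 18752|_5 = 5^(5 + 1) + 5^5 + 2 ↦ 6^(6 + 1) + 6^6 + 2|_6 = 326594 ⇒ 326593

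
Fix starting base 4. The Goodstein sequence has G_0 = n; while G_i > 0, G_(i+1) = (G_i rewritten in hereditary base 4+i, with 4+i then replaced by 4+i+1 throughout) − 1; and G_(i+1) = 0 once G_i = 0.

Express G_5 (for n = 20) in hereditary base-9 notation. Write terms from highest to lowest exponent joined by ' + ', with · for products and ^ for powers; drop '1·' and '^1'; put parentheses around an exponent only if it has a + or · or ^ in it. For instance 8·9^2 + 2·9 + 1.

9^2

[0] 20 ≡ 4^2 + 4 (base 4). Lift 5: 30. −1: 29.
[1] 29 ≡ 5^2 + 4 (base 5). Lift 6: 40. −1: 39.
[2] 39 ≡ 6^2 + 3 (base 6). Lift 7: 52. −1: 51.
[3] 51 ≡ 7^2 + 2 (base 7). Lift 8: 66. −1: 65.
[4] 65 ≡ 8^2 + 1 (base 8). Lift 9: 82. −1: 81.
[5] 81 ≡ 9^2 (base 9). Lift 10: 100. −1: 99.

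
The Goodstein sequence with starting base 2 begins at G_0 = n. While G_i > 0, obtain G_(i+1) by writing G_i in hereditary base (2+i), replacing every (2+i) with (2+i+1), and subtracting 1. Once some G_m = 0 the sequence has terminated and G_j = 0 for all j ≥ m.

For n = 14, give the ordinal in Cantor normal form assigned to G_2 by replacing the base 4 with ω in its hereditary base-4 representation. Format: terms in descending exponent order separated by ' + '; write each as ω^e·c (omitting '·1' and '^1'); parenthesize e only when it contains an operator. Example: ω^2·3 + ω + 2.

step 0: 14 = 2^(2 + 1) + 2^2 + 2; sub 3 for 2: 3^(3 + 1) + 3^3 + 3; = 111; G_1 = 111−1 = 110
step 1: 110 = 3^(3 + 1) + 3^3 + 2; sub 4 for 3: 4^(4 + 1) + 4^4 + 2; = 1282; G_2 = 1282−1 = 1281
step 2: 1281 = 4^(4 + 1) + 4^4 + 1; sub 5 for 4: 5^(5 + 1) + 5^5 + 1; = 18751; G_3 = 18751−1 = 18750

ω^(ω + 1) + ω^ω + 1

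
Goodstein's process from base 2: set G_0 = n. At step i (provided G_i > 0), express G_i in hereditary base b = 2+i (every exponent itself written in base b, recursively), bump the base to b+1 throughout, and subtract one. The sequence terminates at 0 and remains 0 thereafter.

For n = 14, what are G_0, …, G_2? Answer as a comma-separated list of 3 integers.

14, 110, 1281

14 —HB2→ 2^(2 + 1) + 2^2 + 2 —bump→ 3^(3 + 1) + 3^3 + 3 = 111 —(−1)→ 110
110 —HB3→ 3^(3 + 1) + 3^3 + 2 —bump→ 4^(4 + 1) + 4^4 + 2 = 1282 —(−1)→ 1281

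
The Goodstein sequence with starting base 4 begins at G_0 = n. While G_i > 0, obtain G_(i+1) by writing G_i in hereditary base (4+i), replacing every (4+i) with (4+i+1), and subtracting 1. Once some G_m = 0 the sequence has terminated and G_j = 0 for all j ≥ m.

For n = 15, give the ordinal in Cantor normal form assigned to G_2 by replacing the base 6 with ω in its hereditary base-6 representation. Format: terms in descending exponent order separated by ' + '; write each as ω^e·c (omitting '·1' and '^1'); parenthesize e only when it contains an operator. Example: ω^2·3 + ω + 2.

ω·3 + 1

[0] 15 ≡ 3·4 + 3 (base 4). Lift 5: 18. −1: 17.
[1] 17 ≡ 3·5 + 2 (base 5). Lift 6: 20. −1: 19.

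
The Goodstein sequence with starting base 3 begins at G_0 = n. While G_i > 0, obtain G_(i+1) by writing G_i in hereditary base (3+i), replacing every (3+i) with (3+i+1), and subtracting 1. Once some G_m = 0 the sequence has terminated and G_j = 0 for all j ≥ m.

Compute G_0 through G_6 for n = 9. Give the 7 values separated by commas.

i=0: 9 = 3^2 (b=3); 3→4: 4^2 = 16; 16−1 = 15
i=1: 15 = 3·4 + 3 (b=4); 4→5: 3·5 + 3 = 18; 18−1 = 17
i=2: 17 = 3·5 + 2 (b=5); 5→6: 3·6 + 2 = 20; 20−1 = 19
i=3: 19 = 3·6 + 1 (b=6); 6→7: 3·7 + 1 = 22; 22−1 = 21
i=4: 21 = 3·7 (b=7); 7→8: 3·8 = 24; 24−1 = 23
i=5: 23 = 2·8 + 7 (b=8); 8→9: 2·9 + 7 = 25; 25−1 = 24

9, 15, 17, 19, 21, 23, 24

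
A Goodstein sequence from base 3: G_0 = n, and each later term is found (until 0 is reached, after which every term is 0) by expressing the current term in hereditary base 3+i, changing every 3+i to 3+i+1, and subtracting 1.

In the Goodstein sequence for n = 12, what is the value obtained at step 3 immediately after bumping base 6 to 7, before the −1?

50

(0) 12|_3 = 3^2 + 3 ↦ 4^2 + 4|_4 = 20 ⇒ 19
(1) 19|_4 = 4^2 + 3 ↦ 5^2 + 3|_5 = 28 ⇒ 27
(2) 27|_5 = 5^2 + 2 ↦ 6^2 + 2|_6 = 38 ⇒ 37
(3) 37|_6 = 6^2 + 1 ↦ 7^2 + 1|_7 = 50 ⇒ 49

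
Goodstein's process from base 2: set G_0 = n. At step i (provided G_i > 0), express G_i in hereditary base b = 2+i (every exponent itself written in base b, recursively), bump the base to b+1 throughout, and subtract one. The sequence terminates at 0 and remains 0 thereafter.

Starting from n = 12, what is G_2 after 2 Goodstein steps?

i=0: 12 = 2^(2 + 1) + 2^2 (b=2); 2→3: 3^(3 + 1) + 3^3 = 108; 108−1 = 107
i=1: 107 = 3^(3 + 1) + 2·3^2 + 2·3 + 2 (b=3); 3→4: 4^(4 + 1) + 2·4^2 + 2·4 + 2 = 1066; 1066−1 = 1065
i=2: 1065 = 4^(4 + 1) + 2·4^2 + 2·4 + 1 (b=4); 4→5: 5^(5 + 1) + 2·5^2 + 2·5 + 1 = 15686; 15686−1 = 15685

1065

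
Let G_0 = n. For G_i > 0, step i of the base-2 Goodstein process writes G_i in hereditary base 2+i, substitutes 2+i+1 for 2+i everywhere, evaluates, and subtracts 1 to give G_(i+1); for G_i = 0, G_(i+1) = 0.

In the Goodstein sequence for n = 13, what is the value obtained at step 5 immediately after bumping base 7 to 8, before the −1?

134219480

i=0: 13 = 2^(2 + 1) + 2^2 + 1 (b=2); 2→3: 3^(3 + 1) + 3^3 + 1 = 109; 109−1 = 108
i=1: 108 = 3^(3 + 1) + 3^3 (b=3); 3→4: 4^(4 + 1) + 4^4 = 1280; 1280−1 = 1279
i=2: 1279 = 4^(4 + 1) + 3·4^3 + 3·4^2 + 3·4 + 3 (b=4); 4→5: 5^(5 + 1) + 3·5^3 + 3·5^2 + 3·5 + 3 = 16093; 16093−1 = 16092
i=3: 16092 = 5^(5 + 1) + 3·5^3 + 3·5^2 + 3·5 + 2 (b=5); 5→6: 6^(6 + 1) + 3·6^3 + 3·6^2 + 3·6 + 2 = 280712; 280712−1 = 280711
i=4: 280711 = 6^(6 + 1) + 3·6^3 + 3·6^2 + 3·6 + 1 (b=6); 6→7: 7^(7 + 1) + 3·7^3 + 3·7^2 + 3·7 + 1 = 5765999; 5765999−1 = 5765998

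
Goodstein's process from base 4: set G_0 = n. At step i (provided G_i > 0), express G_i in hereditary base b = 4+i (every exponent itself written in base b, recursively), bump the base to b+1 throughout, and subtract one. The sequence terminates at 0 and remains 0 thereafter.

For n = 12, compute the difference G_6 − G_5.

12 —HB4→ 3·4 —bump→ 3·5 = 15 —(−1)→ 14
14 —HB5→ 2·5 + 4 —bump→ 2·6 + 4 = 16 —(−1)→ 15
15 —HB6→ 2·6 + 3 —bump→ 2·7 + 3 = 17 —(−1)→ 16
16 —HB7→ 2·7 + 2 —bump→ 2·8 + 2 = 18 —(−1)→ 17
17 —HB8→ 2·8 + 1 —bump→ 2·9 + 1 = 19 —(−1)→ 18
18 —HB9→ 2·9 —bump→ 2·10 = 20 —(−1)→ 19

1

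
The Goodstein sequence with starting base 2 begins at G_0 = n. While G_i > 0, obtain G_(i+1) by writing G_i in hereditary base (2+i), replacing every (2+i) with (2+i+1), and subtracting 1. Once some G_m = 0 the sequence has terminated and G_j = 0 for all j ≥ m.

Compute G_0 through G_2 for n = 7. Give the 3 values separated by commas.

7, 30, 259

(0) 7|_2 = 2^2 + 2 + 1 ↦ 3^3 + 3 + 1|_3 = 31 ⇒ 30
(1) 30|_3 = 3^3 + 3 ↦ 4^4 + 4|_4 = 260 ⇒ 259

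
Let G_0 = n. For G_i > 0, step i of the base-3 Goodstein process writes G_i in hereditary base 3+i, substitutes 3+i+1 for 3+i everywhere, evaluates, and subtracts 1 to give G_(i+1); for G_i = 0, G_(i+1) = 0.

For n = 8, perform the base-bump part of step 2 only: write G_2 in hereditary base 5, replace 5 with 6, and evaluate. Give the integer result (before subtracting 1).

12

step 0: 8 = 2·3 + 2; sub 4 for 3: 2·4 + 2; = 10; G_1 = 10−1 = 9
step 1: 9 = 2·4 + 1; sub 5 for 4: 2·5 + 1; = 11; G_2 = 11−1 = 10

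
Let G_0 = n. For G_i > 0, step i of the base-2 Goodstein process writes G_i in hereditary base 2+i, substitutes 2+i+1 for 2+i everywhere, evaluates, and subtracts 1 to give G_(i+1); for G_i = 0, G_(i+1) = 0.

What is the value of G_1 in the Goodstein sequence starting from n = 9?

[0] 9 ≡ 2^(2 + 1) + 1 (base 2). Lift 3: 82. −1: 81.
[1] 81 ≡ 3^(3 + 1) (base 3). Lift 4: 1024. −1: 1023.

81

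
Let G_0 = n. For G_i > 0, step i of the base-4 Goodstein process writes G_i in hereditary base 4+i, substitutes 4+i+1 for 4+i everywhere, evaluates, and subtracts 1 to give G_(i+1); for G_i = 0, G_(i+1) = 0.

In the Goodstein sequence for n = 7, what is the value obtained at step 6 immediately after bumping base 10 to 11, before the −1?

step 0: 7 = 4 + 3; sub 5 for 4: 5 + 3; = 8; G_1 = 8−1 = 7
step 1: 7 = 5 + 2; sub 6 for 5: 6 + 2; = 8; G_2 = 8−1 = 7
step 2: 7 = 6 + 1; sub 7 for 6: 7 + 1; = 8; G_3 = 8−1 = 7
step 3: 7 = 7; sub 8 for 7: 8; = 8; G_4 = 8−1 = 7
step 4: 7 = 7; sub 9 for 8: 7; = 7; G_5 = 7−1 = 6
step 5: 6 = 6; sub 10 for 9: 6; = 6; G_6 = 6−1 = 5
step 6: 5 = 5; sub 11 for 10: 5; = 5; G_7 = 5−1 = 4

5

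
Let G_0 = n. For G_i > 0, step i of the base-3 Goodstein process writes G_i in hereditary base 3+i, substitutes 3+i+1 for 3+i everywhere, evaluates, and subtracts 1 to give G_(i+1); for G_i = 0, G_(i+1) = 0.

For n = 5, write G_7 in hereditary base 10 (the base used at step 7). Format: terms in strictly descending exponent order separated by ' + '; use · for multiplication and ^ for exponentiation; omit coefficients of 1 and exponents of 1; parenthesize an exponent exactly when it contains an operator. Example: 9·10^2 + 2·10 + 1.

1

step 0: 5 = 3 + 2; sub 4 for 3: 4 + 2; = 6; G_1 = 6−1 = 5
step 1: 5 = 4 + 1; sub 5 for 4: 5 + 1; = 6; G_2 = 6−1 = 5
step 2: 5 = 5; sub 6 for 5: 6; = 6; G_3 = 6−1 = 5
step 3: 5 = 5; sub 7 for 6: 5; = 5; G_4 = 5−1 = 4
step 4: 4 = 4; sub 8 for 7: 4; = 4; G_5 = 4−1 = 3
step 5: 3 = 3; sub 9 for 8: 3; = 3; G_6 = 3−1 = 2
step 6: 2 = 2; sub 10 for 9: 2; = 2; G_7 = 2−1 = 1
step 7: 1 = 1; sub 11 for 10: 1; = 1; G_8 = 1−1 = 0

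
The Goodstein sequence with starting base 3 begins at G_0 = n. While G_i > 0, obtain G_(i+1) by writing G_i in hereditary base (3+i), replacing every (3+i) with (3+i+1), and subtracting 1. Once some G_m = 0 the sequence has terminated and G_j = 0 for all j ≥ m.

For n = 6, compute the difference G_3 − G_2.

0

6 —HB3→ 2·3 —bump→ 2·4 = 8 —(−1)→ 7
7 —HB4→ 4 + 3 —bump→ 5 + 3 = 8 —(−1)→ 7
7 —HB5→ 5 + 2 —bump→ 6 + 2 = 8 —(−1)→ 7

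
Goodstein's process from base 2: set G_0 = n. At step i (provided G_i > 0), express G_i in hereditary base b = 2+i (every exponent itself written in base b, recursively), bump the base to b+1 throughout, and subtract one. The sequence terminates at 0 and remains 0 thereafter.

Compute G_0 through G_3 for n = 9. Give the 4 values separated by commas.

G_0 = 9. HB_2(9) = 2^(2 + 1) + 1. Bump = 82. G_1 = 81.
G_1 = 81. HB_3(81) = 3^(3 + 1). Bump = 1024. G_2 = 1023.
G_2 = 1023. HB_4(1023) = 3·4^4 + 3·4^3 + 3·4^2 + 3·4 + 3. Bump = 9843. G_3 = 9842.

9, 81, 1023, 9842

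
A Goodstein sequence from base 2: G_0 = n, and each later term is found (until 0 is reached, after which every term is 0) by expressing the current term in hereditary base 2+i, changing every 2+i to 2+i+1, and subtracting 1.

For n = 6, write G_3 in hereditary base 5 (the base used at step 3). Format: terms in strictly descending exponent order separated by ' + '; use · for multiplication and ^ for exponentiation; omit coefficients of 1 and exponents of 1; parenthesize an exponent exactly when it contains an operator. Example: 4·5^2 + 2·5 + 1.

G_0 = 6. HB_2(6) = 2^2 + 2. Bump = 30. G_1 = 29.
G_1 = 29. HB_3(29) = 3^3 + 2. Bump = 258. G_2 = 257.
G_2 = 257. HB_4(257) = 4^4 + 1. Bump = 3126. G_3 = 3125.
G_3 = 3125. HB_5(3125) = 5^5. Bump = 46656. G_4 = 46655.

5^5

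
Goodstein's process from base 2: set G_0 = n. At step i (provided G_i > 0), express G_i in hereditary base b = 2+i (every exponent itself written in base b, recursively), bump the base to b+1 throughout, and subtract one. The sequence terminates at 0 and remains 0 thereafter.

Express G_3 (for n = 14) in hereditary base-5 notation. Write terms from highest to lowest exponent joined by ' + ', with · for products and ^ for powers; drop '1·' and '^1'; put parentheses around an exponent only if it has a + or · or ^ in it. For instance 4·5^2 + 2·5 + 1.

base 2: 14 = 2^(2 + 1) + 2^2 + 2; at 3: 3^(3 + 1) + 3^3 + 3 = 111; next = 110
base 3: 110 = 3^(3 + 1) + 3^3 + 2; at 4: 4^(4 + 1) + 4^4 + 2 = 1282; next = 1281
base 4: 1281 = 4^(4 + 1) + 4^4 + 1; at 5: 5^(5 + 1) + 5^5 + 1 = 18751; next = 18750

5^(5 + 1) + 5^5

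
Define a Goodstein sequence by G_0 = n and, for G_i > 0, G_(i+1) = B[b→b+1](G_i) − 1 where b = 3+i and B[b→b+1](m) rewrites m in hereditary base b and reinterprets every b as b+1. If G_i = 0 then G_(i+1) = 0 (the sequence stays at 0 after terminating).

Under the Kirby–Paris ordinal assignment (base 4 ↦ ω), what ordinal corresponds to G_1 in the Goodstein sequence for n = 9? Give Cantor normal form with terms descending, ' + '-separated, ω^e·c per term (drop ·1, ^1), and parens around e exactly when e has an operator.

[0] 9 ≡ 3^2 (base 3). Lift 4: 16. −1: 15.
[1] 15 ≡ 3·4 + 3 (base 4). Lift 5: 18. −1: 17.

ω·3 + 3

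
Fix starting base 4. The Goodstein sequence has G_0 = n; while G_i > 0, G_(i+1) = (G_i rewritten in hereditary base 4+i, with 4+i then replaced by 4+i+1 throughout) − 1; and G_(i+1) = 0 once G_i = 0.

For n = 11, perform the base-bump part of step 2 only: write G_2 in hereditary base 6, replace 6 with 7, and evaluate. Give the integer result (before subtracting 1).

15

11 —HB4→ 2·4 + 3 —bump→ 2·5 + 3 = 13 —(−1)→ 12
12 —HB5→ 2·5 + 2 —bump→ 2·6 + 2 = 14 —(−1)→ 13
13 —HB6→ 2·6 + 1 —bump→ 2·7 + 1 = 15 —(−1)→ 14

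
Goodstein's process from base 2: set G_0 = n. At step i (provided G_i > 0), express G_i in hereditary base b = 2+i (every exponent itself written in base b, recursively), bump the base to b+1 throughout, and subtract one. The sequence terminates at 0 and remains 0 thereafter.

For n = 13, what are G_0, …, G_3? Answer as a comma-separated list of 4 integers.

base 2: 13 = 2^(2 + 1) + 2^2 + 1; at 3: 3^(3 + 1) + 3^3 + 1 = 109; next = 108
base 3: 108 = 3^(3 + 1) + 3^3; at 4: 4^(4 + 1) + 4^4 = 1280; next = 1279
base 4: 1279 = 4^(4 + 1) + 3·4^3 + 3·4^2 + 3·4 + 3; at 5: 5^(5 + 1) + 3·5^3 + 3·5^2 + 3·5 + 3 = 16093; next = 16092

13, 108, 1279, 16092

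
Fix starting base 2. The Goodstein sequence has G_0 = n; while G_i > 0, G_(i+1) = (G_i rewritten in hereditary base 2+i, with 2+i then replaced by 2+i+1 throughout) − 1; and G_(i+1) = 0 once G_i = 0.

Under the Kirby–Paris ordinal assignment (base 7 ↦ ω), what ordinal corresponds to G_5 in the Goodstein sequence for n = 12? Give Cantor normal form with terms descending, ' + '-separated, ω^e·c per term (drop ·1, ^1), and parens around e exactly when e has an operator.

i=0: 12 = 2^(2 + 1) + 2^2 (b=2); 2→3: 3^(3 + 1) + 3^3 = 108; 108−1 = 107
i=1: 107 = 3^(3 + 1) + 2·3^2 + 2·3 + 2 (b=3); 3→4: 4^(4 + 1) + 2·4^2 + 2·4 + 2 = 1066; 1066−1 = 1065
i=2: 1065 = 4^(4 + 1) + 2·4^2 + 2·4 + 1 (b=4); 4→5: 5^(5 + 1) + 2·5^2 + 2·5 + 1 = 15686; 15686−1 = 15685
i=3: 15685 = 5^(5 + 1) + 2·5^2 + 2·5 (b=5); 5→6: 6^(6 + 1) + 2·6^2 + 2·6 = 280020; 280020−1 = 280019
i=4: 280019 = 6^(6 + 1) + 2·6^2 + 6 + 5 (b=6); 6→7: 7^(7 + 1) + 2·7^2 + 7 + 5 = 5764911; 5764911−1 = 5764910
i=5: 5764910 = 7^(7 + 1) + 2·7^2 + 7 + 4 (b=7); 7→8: 8^(8 + 1) + 2·8^2 + 8 + 4 = 134217868; 134217868−1 = 134217867

ω^(ω + 1) + ω^2·2 + ω + 4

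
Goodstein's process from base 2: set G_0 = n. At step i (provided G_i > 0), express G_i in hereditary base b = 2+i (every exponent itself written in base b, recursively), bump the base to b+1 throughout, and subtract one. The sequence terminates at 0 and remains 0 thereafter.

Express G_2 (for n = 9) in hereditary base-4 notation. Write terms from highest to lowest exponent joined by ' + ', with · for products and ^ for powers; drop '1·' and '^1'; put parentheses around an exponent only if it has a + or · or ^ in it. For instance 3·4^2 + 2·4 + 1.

base 2: 9 = 2^(2 + 1) + 1; at 3: 3^(3 + 1) + 1 = 82; next = 81
base 3: 81 = 3^(3 + 1); at 4: 4^(4 + 1) = 1024; next = 1023
base 4: 1023 = 3·4^4 + 3·4^3 + 3·4^2 + 3·4 + 3; at 5: 3·5^5 + 3·5^3 + 3·5^2 + 3·5 + 3 = 9843; next = 9842

3·4^4 + 3·4^3 + 3·4^2 + 3·4 + 3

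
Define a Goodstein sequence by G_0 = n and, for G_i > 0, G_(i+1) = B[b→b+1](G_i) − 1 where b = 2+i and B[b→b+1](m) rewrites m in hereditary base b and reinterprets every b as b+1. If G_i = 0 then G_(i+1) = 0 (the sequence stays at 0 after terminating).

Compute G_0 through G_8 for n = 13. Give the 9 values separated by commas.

base 2: 13 = 2^(2 + 1) + 2^2 + 1; at 3: 3^(3 + 1) + 3^3 + 1 = 109; next = 108
base 3: 108 = 3^(3 + 1) + 3^3; at 4: 4^(4 + 1) + 4^4 = 1280; next = 1279
base 4: 1279 = 4^(4 + 1) + 3·4^3 + 3·4^2 + 3·4 + 3; at 5: 5^(5 + 1) + 3·5^3 + 3·5^2 + 3·5 + 3 = 16093; next = 16092
base 5: 16092 = 5^(5 + 1) + 3·5^3 + 3·5^2 + 3·5 + 2; at 6: 6^(6 + 1) + 3·6^3 + 3·6^2 + 3·6 + 2 = 280712; next = 280711
base 6: 280711 = 6^(6 + 1) + 3·6^3 + 3·6^2 + 3·6 + 1; at 7: 7^(7 + 1) + 3·7^3 + 3·7^2 + 3·7 + 1 = 5765999; next = 5765998
base 7: 5765998 = 7^(7 + 1) + 3·7^3 + 3·7^2 + 3·7; at 8: 8^(8 + 1) + 3·8^3 + 3·8^2 + 3·8 = 134219480; next = 134219479
base 8: 134219479 = 8^(8 + 1) + 3·8^3 + 3·8^2 + 2·8 + 7; at 9: 9^(9 + 1) + 3·9^3 + 3·9^2 + 2·9 + 7 = 3486786856; next = 3486786855
base 9: 3486786855 = 9^(9 + 1) + 3·9^3 + 3·9^2 + 2·9 + 6; at 10: 10^(10 + 1) + 3·10^3 + 3·10^2 + 2·10 + 6 = 100000003326; next = 100000003325

13, 108, 1279, 16092, 280711, 5765998, 134219479, 3486786855, 100000003325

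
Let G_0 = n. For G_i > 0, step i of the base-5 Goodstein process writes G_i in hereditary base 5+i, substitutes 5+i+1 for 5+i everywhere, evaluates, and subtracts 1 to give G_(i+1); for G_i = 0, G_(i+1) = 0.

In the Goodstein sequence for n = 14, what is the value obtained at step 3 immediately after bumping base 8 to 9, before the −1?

19

base 5: 14 = 2·5 + 4; at 6: 2·6 + 4 = 16; next = 15
base 6: 15 = 2·6 + 3; at 7: 2·7 + 3 = 17; next = 16
base 7: 16 = 2·7 + 2; at 8: 2·8 + 2 = 18; next = 17
base 8: 17 = 2·8 + 1; at 9: 2·9 + 1 = 19; next = 18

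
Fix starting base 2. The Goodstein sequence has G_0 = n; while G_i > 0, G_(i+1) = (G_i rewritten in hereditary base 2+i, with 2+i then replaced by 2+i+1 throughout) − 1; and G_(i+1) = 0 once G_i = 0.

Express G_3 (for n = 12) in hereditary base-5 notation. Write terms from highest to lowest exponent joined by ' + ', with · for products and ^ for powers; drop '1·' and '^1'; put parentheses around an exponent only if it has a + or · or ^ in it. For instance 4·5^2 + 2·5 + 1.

base 2: 12 = 2^(2 + 1) + 2^2; at 3: 3^(3 + 1) + 3^3 = 108; next = 107
base 3: 107 = 3^(3 + 1) + 2·3^2 + 2·3 + 2; at 4: 4^(4 + 1) + 2·4^2 + 2·4 + 2 = 1066; next = 1065
base 4: 1065 = 4^(4 + 1) + 2·4^2 + 2·4 + 1; at 5: 5^(5 + 1) + 2·5^2 + 2·5 + 1 = 15686; next = 15685

5^(5 + 1) + 2·5^2 + 2·5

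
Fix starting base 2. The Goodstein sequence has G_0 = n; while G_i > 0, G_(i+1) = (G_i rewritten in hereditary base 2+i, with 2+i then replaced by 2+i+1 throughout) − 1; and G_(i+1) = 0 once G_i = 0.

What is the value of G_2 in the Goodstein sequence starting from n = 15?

step 0: 15 = 2^(2 + 1) + 2^2 + 2 + 1; sub 3 for 2: 3^(3 + 1) + 3^3 + 3 + 1; = 112; G_1 = 112−1 = 111
step 1: 111 = 3^(3 + 1) + 3^3 + 3; sub 4 for 3: 4^(4 + 1) + 4^4 + 4; = 1284; G_2 = 1284−1 = 1283
step 2: 1283 = 4^(4 + 1) + 4^4 + 3; sub 5 for 4: 5^(5 + 1) + 5^5 + 3; = 18753; G_3 = 18753−1 = 18752

1283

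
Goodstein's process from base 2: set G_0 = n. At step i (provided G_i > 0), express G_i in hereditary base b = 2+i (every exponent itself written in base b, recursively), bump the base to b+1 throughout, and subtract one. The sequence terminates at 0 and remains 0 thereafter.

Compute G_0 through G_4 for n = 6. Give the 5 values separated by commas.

6, 29, 257, 3125, 46655

G_0=6  [base 2] 2^2 + 2  →[2↦3]→  3^3 + 3 = 30  −1 ⇒ G_1=29
G_1=29  [base 3] 3^3 + 2  →[3↦4]→  4^4 + 2 = 258  −1 ⇒ G_2=257
G_2=257  [base 4] 4^4 + 1  →[4↦5]→  5^5 + 1 = 3126  −1 ⇒ G_3=3125
G_3=3125  [base 5] 5^5  →[5↦6]→  6^6 = 46656  −1 ⇒ G_4=46655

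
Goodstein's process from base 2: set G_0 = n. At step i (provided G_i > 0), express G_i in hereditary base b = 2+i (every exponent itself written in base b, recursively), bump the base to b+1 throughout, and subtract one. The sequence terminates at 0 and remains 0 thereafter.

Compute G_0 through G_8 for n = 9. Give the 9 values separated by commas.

9, 81, 1023, 9842, 140743, 2471826, 50333399, 1162263921, 30000003325

(0) 9|_2 = 2^(2 + 1) + 1 ↦ 3^(3 + 1) + 1|_3 = 82 ⇒ 81
(1) 81|_3 = 3^(3 + 1) ↦ 4^(4 + 1)|_4 = 1024 ⇒ 1023
(2) 1023|_4 = 3·4^4 + 3·4^3 + 3·4^2 + 3·4 + 3 ↦ 3·5^5 + 3·5^3 + 3·5^2 + 3·5 + 3|_5 = 9843 ⇒ 9842
(3) 9842|_5 = 3·5^5 + 3·5^3 + 3·5^2 + 3·5 + 2 ↦ 3·6^6 + 3·6^3 + 3·6^2 + 3·6 + 2|_6 = 140744 ⇒ 140743
(4) 140743|_6 = 3·6^6 + 3·6^3 + 3·6^2 + 3·6 + 1 ↦ 3·7^7 + 3·7^3 + 3·7^2 + 3·7 + 1|_7 = 2471827 ⇒ 2471826
(5) 2471826|_7 = 3·7^7 + 3·7^3 + 3·7^2 + 3·7 ↦ 3·8^8 + 3·8^3 + 3·8^2 + 3·8|_8 = 50333400 ⇒ 50333399
(6) 50333399|_8 = 3·8^8 + 3·8^3 + 3·8^2 + 2·8 + 7 ↦ 3·9^9 + 3·9^3 + 3·9^2 + 2·9 + 7|_9 = 1162263922 ⇒ 1162263921
(7) 1162263921|_9 = 3·9^9 + 3·9^3 + 3·9^2 + 2·9 + 6 ↦ 3·10^10 + 3·10^3 + 3·10^2 + 2·10 + 6|_10 = 30000003326 ⇒ 30000003325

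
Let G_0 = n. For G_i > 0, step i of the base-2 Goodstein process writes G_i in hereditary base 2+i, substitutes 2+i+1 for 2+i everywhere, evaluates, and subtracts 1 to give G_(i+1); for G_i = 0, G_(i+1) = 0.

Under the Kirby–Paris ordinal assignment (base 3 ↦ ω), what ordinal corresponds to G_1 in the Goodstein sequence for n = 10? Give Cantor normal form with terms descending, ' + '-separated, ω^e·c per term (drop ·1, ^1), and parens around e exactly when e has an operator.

ω^(ω + 1) + 2

10 —HB2→ 2^(2 + 1) + 2 —bump→ 3^(3 + 1) + 3 = 84 —(−1)→ 83
83 —HB3→ 3^(3 + 1) + 2 —bump→ 4^(4 + 1) + 2 = 1026 —(−1)→ 1025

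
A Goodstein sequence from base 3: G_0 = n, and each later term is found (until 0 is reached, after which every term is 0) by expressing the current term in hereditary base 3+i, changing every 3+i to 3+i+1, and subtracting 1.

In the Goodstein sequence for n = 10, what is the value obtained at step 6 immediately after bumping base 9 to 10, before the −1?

[0] 10 ≡ 3^2 + 1 (base 3). Lift 4: 17. −1: 16.
[1] 16 ≡ 4^2 (base 4). Lift 5: 25. −1: 24.
[2] 24 ≡ 4·5 + 4 (base 5). Lift 6: 28. −1: 27.
[3] 27 ≡ 4·6 + 3 (base 6). Lift 7: 31. −1: 30.
[4] 30 ≡ 4·7 + 2 (base 7). Lift 8: 34. −1: 33.
[5] 33 ≡ 4·8 + 1 (base 8). Lift 9: 37. −1: 36.
[6] 36 ≡ 4·9 (base 9). Lift 10: 40. −1: 39.

40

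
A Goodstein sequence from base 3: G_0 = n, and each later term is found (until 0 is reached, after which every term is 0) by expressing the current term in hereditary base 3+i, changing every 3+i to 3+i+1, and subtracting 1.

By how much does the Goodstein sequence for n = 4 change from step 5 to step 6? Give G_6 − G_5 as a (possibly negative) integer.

i=0: 4 = 3 + 1 (b=3); 3→4: 4 + 1 = 5; 5−1 = 4
i=1: 4 = 4 (b=4); 4→5: 5 = 5; 5−1 = 4
i=2: 4 = 4 (b=5); 5→6: 4 = 4; 4−1 = 3
i=3: 3 = 3 (b=6); 6→7: 3 = 3; 3−1 = 2
i=4: 2 = 2 (b=7); 7→8: 2 = 2; 2−1 = 1
i=5: 1 = 1 (b=8); 8→9: 1 = 1; 1−1 = 0

-1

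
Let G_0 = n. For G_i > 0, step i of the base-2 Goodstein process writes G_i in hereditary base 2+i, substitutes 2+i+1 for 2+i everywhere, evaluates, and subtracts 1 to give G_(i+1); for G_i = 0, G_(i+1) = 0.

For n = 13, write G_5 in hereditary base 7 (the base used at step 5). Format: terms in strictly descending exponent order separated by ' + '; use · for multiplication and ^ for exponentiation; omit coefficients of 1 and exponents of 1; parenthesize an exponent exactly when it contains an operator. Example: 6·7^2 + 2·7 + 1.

base 2: 13 = 2^(2 + 1) + 2^2 + 1; at 3: 3^(3 + 1) + 3^3 + 1 = 109; next = 108
base 3: 108 = 3^(3 + 1) + 3^3; at 4: 4^(4 + 1) + 4^4 = 1280; next = 1279
base 4: 1279 = 4^(4 + 1) + 3·4^3 + 3·4^2 + 3·4 + 3; at 5: 5^(5 + 1) + 3·5^3 + 3·5^2 + 3·5 + 3 = 16093; next = 16092
base 5: 16092 = 5^(5 + 1) + 3·5^3 + 3·5^2 + 3·5 + 2; at 6: 6^(6 + 1) + 3·6^3 + 3·6^2 + 3·6 + 2 = 280712; next = 280711
base 6: 280711 = 6^(6 + 1) + 3·6^3 + 3·6^2 + 3·6 + 1; at 7: 7^(7 + 1) + 3·7^3 + 3·7^2 + 3·7 + 1 = 5765999; next = 5765998

7^(7 + 1) + 3·7^3 + 3·7^2 + 3·7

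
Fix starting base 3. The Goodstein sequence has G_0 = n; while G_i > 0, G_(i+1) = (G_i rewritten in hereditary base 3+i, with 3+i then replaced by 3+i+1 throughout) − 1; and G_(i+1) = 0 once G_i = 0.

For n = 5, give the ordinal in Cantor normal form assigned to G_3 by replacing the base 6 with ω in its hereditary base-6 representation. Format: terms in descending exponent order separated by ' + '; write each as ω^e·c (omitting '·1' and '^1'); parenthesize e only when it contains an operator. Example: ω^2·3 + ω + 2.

base 3: 5 = 3 + 2; at 4: 4 + 2 = 6; next = 5
base 4: 5 = 4 + 1; at 5: 5 + 1 = 6; next = 5
base 5: 5 = 5; at 6: 6 = 6; next = 5
base 6: 5 = 5; at 7: 5 = 5; next = 4

5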